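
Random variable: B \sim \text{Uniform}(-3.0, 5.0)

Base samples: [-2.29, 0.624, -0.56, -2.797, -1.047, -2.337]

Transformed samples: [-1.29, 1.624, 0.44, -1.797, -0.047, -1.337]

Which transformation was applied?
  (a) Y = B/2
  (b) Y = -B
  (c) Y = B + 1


Checking option (c) Y = B + 1:
  B = -2.29 -> Y = -1.29 ✓
  B = 0.624 -> Y = 1.624 ✓
  B = -0.56 -> Y = 0.44 ✓
All samples match this transformation.

(c) B + 1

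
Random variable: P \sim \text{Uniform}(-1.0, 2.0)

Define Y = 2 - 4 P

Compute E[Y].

For Y = -4P + 2:
E[Y] = -4 * E[P] + 2
E[P] = (-1 + 2)/2 = 0.5
E[Y] = -4 * 0.5 + 2 = 0

0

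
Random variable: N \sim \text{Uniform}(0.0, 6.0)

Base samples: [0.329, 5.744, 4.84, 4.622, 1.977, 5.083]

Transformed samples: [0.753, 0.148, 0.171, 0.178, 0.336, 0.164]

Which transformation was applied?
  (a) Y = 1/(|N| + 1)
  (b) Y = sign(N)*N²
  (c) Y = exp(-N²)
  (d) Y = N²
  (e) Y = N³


Checking option (a) Y = 1/(|N| + 1):
  N = 0.329 -> Y = 0.753 ✓
  N = 5.744 -> Y = 0.148 ✓
  N = 4.84 -> Y = 0.171 ✓
All samples match this transformation.

(a) 1/(|N| + 1)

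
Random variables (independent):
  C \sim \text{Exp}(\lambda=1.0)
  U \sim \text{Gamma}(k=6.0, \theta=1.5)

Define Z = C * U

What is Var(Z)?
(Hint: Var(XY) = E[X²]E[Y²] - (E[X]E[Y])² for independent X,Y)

Var(XY) = E[X²]E[Y²] - (E[X]E[Y])²
E[C] = 1, Var(C) = 1
E[U] = 9, Var(U) = 13.5
E[C²] = 1 + 1² = 2
E[U²] = 13.5 + 9² = 94.5
Var(Z) = 2*94.5 - (1*9)²
= 189 - 81 = 108

108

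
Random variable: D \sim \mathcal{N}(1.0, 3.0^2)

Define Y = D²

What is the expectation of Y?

Using E[X²] = Var(X) + (E[X])²:
E[D] = 1
Var(D) = 3.0^2 = 9
E[D²] = 9 + 1² = 9 + 1 = 10

10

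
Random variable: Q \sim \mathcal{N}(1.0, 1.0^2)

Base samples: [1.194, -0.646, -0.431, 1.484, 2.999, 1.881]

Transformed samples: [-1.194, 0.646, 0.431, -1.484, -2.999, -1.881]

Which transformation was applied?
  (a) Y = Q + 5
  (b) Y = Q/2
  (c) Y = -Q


Checking option (c) Y = -Q:
  Q = 1.194 -> Y = -1.194 ✓
  Q = -0.646 -> Y = 0.646 ✓
  Q = -0.431 -> Y = 0.431 ✓
All samples match this transformation.

(c) -Q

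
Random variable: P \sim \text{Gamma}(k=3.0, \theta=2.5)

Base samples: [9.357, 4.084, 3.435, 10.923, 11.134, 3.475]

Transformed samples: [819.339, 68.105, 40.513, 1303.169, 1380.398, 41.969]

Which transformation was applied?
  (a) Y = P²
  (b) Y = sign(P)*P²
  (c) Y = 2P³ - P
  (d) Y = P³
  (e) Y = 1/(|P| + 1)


Checking option (d) Y = P³:
  P = 9.357 -> Y = 819.339 ✓
  P = 4.084 -> Y = 68.105 ✓
  P = 3.435 -> Y = 40.513 ✓
All samples match this transformation.

(d) P³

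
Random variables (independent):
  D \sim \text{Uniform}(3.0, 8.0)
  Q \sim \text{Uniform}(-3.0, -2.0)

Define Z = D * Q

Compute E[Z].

For independent RVs: E[XY] = E[X]*E[Y]
E[D] = 5.5
E[Q] = -2.5
E[Z] = 5.5 * (-2.5) = -13.75

-13.75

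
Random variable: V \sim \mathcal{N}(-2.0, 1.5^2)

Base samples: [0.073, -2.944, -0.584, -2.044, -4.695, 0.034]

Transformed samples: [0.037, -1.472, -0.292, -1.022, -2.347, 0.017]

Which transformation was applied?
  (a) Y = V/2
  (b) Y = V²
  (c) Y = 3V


Checking option (a) Y = V/2:
  V = 0.073 -> Y = 0.037 ✓
  V = -2.944 -> Y = -1.472 ✓
  V = -0.584 -> Y = -0.292 ✓
All samples match this transformation.

(a) V/2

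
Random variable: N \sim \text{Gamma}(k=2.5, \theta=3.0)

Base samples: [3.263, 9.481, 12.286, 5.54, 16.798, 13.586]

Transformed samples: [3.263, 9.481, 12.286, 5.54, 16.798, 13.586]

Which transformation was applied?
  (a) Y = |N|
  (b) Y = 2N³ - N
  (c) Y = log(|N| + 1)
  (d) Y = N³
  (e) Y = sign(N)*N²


Checking option (a) Y = |N|:
  N = 3.263 -> Y = 3.263 ✓
  N = 9.481 -> Y = 9.481 ✓
  N = 12.286 -> Y = 12.286 ✓
All samples match this transformation.

(a) |N|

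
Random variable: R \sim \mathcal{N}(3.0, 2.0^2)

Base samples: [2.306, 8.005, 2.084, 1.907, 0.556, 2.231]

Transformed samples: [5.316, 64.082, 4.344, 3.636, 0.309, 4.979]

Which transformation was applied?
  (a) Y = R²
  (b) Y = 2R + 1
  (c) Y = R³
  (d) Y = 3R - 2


Checking option (a) Y = R²:
  R = 2.306 -> Y = 5.316 ✓
  R = 8.005 -> Y = 64.082 ✓
  R = 2.084 -> Y = 4.344 ✓
All samples match this transformation.

(a) R²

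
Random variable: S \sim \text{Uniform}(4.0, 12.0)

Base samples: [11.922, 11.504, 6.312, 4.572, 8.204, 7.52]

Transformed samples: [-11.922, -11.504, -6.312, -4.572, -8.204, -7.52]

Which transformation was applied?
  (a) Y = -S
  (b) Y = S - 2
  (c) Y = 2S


Checking option (a) Y = -S:
  S = 11.922 -> Y = -11.922 ✓
  S = 11.504 -> Y = -11.504 ✓
  S = 6.312 -> Y = -6.312 ✓
All samples match this transformation.

(a) -S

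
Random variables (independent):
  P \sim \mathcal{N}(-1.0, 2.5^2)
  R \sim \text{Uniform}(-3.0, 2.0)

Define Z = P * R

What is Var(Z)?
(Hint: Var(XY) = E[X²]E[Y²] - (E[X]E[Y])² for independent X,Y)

Var(XY) = E[X²]E[Y²] - (E[X]E[Y])²
E[P] = -1, Var(P) = 6.25
E[R] = -0.5, Var(R) = 2.0833333
E[P²] = 6.25 + (-1)² = 7.25
E[R²] = 2.0833333 + (-0.5)² = 2.3333333
Var(Z) = 7.25*2.3333333 - (-1*(-0.5))²
= 16.916667 - 0.25 = 16.666667

16.666667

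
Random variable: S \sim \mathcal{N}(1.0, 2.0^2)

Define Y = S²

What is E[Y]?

Using E[X²] = Var(X) + (E[X])²:
E[S] = 1
Var(S) = 2.0^2 = 4
E[S²] = 4 + 1² = 4 + 1 = 5

5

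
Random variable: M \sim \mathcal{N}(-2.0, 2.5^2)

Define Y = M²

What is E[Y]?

E[M²] = Var(M) + (E[M])² = 6.25 + 4 = 10.25

10.25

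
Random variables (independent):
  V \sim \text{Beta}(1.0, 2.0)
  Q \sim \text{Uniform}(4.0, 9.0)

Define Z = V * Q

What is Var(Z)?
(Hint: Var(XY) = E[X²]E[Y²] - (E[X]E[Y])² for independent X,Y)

Var(XY) = E[X²]E[Y²] - (E[X]E[Y])²
E[V] = 0.33333333, Var(V) = 0.055555556
E[Q] = 6.5, Var(Q) = 2.0833333
E[V²] = 0.055555556 + 0.33333333² = 0.16666667
E[Q²] = 2.0833333 + 6.5² = 44.333333
Var(Z) = 0.16666667*44.333333 - (0.33333333*6.5)²
= 7.3888889 - 4.6944444 = 2.6944444

2.6944444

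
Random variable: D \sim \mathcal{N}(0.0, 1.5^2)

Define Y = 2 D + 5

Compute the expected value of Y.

For Y = 2D + 5:
E[Y] = 2 * E[D] + 5
E[D] = 0.0 = 0
E[Y] = 2 * 0 + 5 = 5

5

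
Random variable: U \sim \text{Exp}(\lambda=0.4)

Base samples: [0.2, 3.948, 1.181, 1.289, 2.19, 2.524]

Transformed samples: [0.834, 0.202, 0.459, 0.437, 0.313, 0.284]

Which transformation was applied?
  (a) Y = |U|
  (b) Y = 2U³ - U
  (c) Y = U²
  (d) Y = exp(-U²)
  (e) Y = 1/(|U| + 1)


Checking option (e) Y = 1/(|U| + 1):
  U = 0.2 -> Y = 0.834 ✓
  U = 3.948 -> Y = 0.202 ✓
  U = 1.181 -> Y = 0.459 ✓
All samples match this transformation.

(e) 1/(|U| + 1)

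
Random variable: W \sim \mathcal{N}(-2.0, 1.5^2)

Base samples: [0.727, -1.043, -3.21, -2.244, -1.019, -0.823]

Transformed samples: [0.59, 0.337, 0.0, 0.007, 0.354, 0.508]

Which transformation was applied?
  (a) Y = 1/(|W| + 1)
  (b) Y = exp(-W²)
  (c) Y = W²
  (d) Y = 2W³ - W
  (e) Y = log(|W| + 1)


Checking option (b) Y = exp(-W²):
  W = 0.727 -> Y = 0.59 ✓
  W = -1.043 -> Y = 0.337 ✓
  W = -3.21 -> Y = 0.0 ✓
All samples match this transformation.

(b) exp(-W²)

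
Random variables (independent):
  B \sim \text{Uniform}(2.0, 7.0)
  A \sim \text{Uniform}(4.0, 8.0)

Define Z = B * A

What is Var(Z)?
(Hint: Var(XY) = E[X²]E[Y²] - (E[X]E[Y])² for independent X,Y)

Var(XY) = E[X²]E[Y²] - (E[X]E[Y])²
E[B] = 4.5, Var(B) = 2.0833333
E[A] = 6, Var(A) = 1.3333333
E[B²] = 2.0833333 + 4.5² = 22.333333
E[A²] = 1.3333333 + 6² = 37.333333
Var(Z) = 22.333333*37.333333 - (4.5*6)²
= 833.77778 - 729 = 104.77778

104.77778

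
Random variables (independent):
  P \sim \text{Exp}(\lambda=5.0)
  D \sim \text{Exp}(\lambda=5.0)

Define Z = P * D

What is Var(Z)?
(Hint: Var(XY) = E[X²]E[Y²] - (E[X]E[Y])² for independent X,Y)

Var(XY) = E[X²]E[Y²] - (E[X]E[Y])²
E[P] = 0.2, Var(P) = 0.04
E[D] = 0.2, Var(D) = 0.04
E[P²] = 0.04 + 0.2² = 0.08
E[D²] = 0.04 + 0.2² = 0.08
Var(Z) = 0.08*0.08 - (0.2*0.2)²
= 0.0064 - 0.0016 = 0.0048

0.0048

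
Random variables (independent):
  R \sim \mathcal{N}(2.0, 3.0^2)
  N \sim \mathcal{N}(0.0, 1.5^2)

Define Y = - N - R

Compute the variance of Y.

For independent RVs: Var(aX + bY) = a²Var(X) + b²Var(Y)
Var(R) = 9
Var(N) = 2.25
Var(Y) = (-1)²*9 + (-1)²*2.25
= 1*9 + 1*2.25 = 11.25

11.25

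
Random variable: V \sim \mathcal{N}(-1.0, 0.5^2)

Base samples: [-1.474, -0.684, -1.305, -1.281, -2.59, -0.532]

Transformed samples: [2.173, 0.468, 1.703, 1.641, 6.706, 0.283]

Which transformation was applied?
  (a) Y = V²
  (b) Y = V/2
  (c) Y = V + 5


Checking option (a) Y = V²:
  V = -1.474 -> Y = 2.173 ✓
  V = -0.684 -> Y = 0.468 ✓
  V = -1.305 -> Y = 1.703 ✓
All samples match this transformation.

(a) V²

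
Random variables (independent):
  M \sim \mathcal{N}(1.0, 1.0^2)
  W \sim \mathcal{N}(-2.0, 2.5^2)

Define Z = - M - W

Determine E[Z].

E[Z] = -1*E[M] - 1*E[W]
E[M] = 1
E[W] = -2
E[Z] = -1*1 - 1*(-2) = 1

1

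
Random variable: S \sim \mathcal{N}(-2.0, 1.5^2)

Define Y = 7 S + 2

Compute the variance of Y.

For Y = aS + b: Var(Y) = a² * Var(S)
Var(S) = 1.5^2 = 2.25
Var(Y) = 7² * 2.25 = 49 * 2.25 = 110.25

110.25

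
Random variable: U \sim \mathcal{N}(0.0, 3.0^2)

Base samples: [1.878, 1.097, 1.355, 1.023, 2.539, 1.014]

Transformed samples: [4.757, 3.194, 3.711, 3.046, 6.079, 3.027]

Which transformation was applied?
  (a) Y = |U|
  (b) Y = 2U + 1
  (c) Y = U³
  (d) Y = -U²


Checking option (b) Y = 2U + 1:
  U = 1.878 -> Y = 4.757 ✓
  U = 1.097 -> Y = 3.194 ✓
  U = 1.355 -> Y = 3.711 ✓
All samples match this transformation.

(b) 2U + 1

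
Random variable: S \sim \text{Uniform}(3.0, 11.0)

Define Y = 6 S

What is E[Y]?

For Y = 6S:
E[Y] = 6 * E[S]
E[S] = (3 + 11)/2 = 7
E[Y] = 6 * 7 = 42

42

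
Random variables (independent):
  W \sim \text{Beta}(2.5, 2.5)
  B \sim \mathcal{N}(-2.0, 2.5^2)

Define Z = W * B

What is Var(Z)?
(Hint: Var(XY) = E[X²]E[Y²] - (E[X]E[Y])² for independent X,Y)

Var(XY) = E[X²]E[Y²] - (E[X]E[Y])²
E[W] = 0.5, Var(W) = 0.041666667
E[B] = -2, Var(B) = 6.25
E[W²] = 0.041666667 + 0.5² = 0.29166667
E[B²] = 6.25 + (-2)² = 10.25
Var(Z) = 0.29166667*10.25 - (0.5*(-2))²
= 2.9895833 - 1 = 1.9895833

1.9895833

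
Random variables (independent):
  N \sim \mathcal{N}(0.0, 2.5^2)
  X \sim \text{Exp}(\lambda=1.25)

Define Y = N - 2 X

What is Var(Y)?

For independent RVs: Var(aX + bY) = a²Var(X) + b²Var(Y)
Var(N) = 6.25
Var(X) = 0.64
Var(Y) = 1²*6.25 + (-2)²*0.64
= 1*6.25 + 4*0.64 = 8.81

8.81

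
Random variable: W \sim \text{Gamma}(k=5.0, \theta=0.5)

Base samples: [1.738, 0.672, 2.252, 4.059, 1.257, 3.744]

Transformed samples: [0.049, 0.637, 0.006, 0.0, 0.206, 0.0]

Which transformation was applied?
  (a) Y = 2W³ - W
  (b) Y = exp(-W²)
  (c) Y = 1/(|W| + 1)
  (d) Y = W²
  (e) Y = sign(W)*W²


Checking option (b) Y = exp(-W²):
  W = 1.738 -> Y = 0.049 ✓
  W = 0.672 -> Y = 0.637 ✓
  W = 2.252 -> Y = 0.006 ✓
All samples match this transformation.

(b) exp(-W²)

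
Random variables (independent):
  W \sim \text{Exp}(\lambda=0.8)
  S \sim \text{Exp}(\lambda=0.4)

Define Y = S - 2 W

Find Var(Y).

For independent RVs: Var(aX + bY) = a²Var(X) + b²Var(Y)
Var(W) = 1.5625
Var(S) = 6.25
Var(Y) = (-2)²*1.5625 + 1²*6.25
= 4*1.5625 + 1*6.25 = 12.5

12.5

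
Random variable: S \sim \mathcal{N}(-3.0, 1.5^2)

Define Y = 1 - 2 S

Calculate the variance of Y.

For Y = aS + b: Var(Y) = a² * Var(S)
Var(S) = 1.5^2 = 2.25
Var(Y) = (-2)² * 2.25 = 4 * 2.25 = 9

9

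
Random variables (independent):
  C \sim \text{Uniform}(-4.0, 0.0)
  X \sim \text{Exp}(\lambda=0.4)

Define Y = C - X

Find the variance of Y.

For independent RVs: Var(aX + bY) = a²Var(X) + b²Var(Y)
Var(C) = 1.3333333
Var(X) = 6.25
Var(Y) = 1²*1.3333333 + (-1)²*6.25
= 1*1.3333333 + 1*6.25 = 7.5833333

7.5833333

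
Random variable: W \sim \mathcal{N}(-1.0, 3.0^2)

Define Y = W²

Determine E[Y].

E[W²] = Var(W) + (E[W])² = 9 + 1 = 10

10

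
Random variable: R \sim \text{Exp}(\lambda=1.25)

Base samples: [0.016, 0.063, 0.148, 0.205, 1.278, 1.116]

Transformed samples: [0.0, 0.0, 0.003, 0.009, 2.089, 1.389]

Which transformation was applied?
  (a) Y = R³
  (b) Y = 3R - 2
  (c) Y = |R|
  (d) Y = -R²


Checking option (a) Y = R³:
  R = 0.016 -> Y = 0.0 ✓
  R = 0.063 -> Y = 0.0 ✓
  R = 0.148 -> Y = 0.003 ✓
All samples match this transformation.

(a) R³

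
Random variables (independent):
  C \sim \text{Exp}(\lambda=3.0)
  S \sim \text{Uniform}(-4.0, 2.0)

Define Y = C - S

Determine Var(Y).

For independent RVs: Var(aX + bY) = a²Var(X) + b²Var(Y)
Var(C) = 0.11111111
Var(S) = 3
Var(Y) = 1²*0.11111111 + (-1)²*3
= 1*0.11111111 + 1*3 = 3.1111111

3.1111111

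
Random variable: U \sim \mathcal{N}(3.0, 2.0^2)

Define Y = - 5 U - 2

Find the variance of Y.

For Y = aU + b: Var(Y) = a² * Var(U)
Var(U) = 2.0^2 = 4
Var(Y) = (-5)² * 4 = 25 * 4 = 100

100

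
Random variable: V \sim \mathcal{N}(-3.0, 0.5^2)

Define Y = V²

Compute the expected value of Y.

Using E[X²] = Var(X) + (E[X])²:
E[V] = -3
Var(V) = 0.5^2 = 0.25
E[V²] = 0.25 + (-3)² = 0.25 + 9 = 9.25

9.25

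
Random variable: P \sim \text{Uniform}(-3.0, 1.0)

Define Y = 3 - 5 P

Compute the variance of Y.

For Y = aP + b: Var(Y) = a² * Var(P)
Var(P) = (1 + 3)^2/12 = 1.3333333
Var(Y) = (-5)² * 1.3333333 = 25 * 1.3333333 = 33.333333

33.333333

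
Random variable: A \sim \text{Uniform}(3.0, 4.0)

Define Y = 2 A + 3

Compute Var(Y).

For Y = aA + b: Var(Y) = a² * Var(A)
Var(A) = (4 - 3)^2/12 = 0.083333333
Var(Y) = 2² * 0.083333333 = 4 * 0.083333333 = 0.33333333

0.33333333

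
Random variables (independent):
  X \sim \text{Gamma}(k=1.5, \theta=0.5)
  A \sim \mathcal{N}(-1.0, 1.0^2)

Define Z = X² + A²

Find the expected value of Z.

E[Z] = E[X²] + E[A²]
E[X²] = Var(X) + E[X]² = 0.375 + 0.5625 = 0.9375
E[A²] = Var(A) + E[A]² = 1 + 1 = 2
E[Z] = 0.9375 + 2 = 2.9375

2.9375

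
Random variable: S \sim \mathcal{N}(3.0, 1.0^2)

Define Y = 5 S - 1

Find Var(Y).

For Y = aS + b: Var(Y) = a² * Var(S)
Var(S) = 1.0^2 = 1
Var(Y) = 5² * 1 = 25 * 1 = 25

25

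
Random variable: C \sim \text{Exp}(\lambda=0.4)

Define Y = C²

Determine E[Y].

Using E[X²] = Var(X) + (E[X])²:
E[C] = 2.5
Var(C) = 1/0.4^2 = 6.25
E[C²] = 6.25 + 2.5² = 6.25 + 6.25 = 12.5

12.5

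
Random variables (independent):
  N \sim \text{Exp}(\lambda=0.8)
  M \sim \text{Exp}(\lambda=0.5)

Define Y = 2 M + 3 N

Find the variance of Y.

For independent RVs: Var(aX + bY) = a²Var(X) + b²Var(Y)
Var(N) = 1.5625
Var(M) = 4
Var(Y) = 3²*1.5625 + 2²*4
= 9*1.5625 + 4*4 = 30.0625

30.0625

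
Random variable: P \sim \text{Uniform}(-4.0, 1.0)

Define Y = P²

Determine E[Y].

E[P²] = Var(P) + (E[P])² = 2.0833333 + 2.25 = 4.3333333

4.3333333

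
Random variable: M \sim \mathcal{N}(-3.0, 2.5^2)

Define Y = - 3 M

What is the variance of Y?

For Y = aM + b: Var(Y) = a² * Var(M)
Var(M) = 2.5^2 = 6.25
Var(Y) = (-3)² * 6.25 = 9 * 6.25 = 56.25

56.25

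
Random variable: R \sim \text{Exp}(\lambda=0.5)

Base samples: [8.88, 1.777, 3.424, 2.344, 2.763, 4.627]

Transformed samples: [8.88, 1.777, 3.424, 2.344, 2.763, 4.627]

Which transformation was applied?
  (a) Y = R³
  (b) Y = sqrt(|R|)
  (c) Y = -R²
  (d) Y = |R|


Checking option (d) Y = |R|:
  R = 8.88 -> Y = 8.88 ✓
  R = 1.777 -> Y = 1.777 ✓
  R = 3.424 -> Y = 3.424 ✓
All samples match this transformation.

(d) |R|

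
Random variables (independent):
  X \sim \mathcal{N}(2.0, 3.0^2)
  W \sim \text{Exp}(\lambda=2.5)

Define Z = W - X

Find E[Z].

E[Z] = -1*E[X] + 1*E[W]
E[X] = 2
E[W] = 0.4
E[Z] = -1*2 + 1*0.4 = -1.6

-1.6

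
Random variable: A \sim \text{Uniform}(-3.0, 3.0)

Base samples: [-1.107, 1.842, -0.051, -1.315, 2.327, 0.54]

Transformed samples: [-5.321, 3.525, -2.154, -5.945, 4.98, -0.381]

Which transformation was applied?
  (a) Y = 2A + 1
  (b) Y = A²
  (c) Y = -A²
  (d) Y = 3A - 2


Checking option (d) Y = 3A - 2:
  A = -1.107 -> Y = -5.321 ✓
  A = 1.842 -> Y = 3.525 ✓
  A = -0.051 -> Y = -2.154 ✓
All samples match this transformation.

(d) 3A - 2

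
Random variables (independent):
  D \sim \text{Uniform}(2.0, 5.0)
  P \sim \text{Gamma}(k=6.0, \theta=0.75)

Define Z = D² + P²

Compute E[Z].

E[Z] = E[D²] + E[P²]
E[D²] = Var(D) + E[D]² = 0.75 + 12.25 = 13
E[P²] = Var(P) + E[P]² = 3.375 + 20.25 = 23.625
E[Z] = 13 + 23.625 = 36.625

36.625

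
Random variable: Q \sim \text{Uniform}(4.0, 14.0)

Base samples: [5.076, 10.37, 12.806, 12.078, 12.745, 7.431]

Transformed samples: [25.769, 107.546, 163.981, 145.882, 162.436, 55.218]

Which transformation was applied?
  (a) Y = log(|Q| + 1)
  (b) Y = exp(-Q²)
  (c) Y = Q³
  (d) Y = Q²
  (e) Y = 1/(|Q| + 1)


Checking option (d) Y = Q²:
  Q = 5.076 -> Y = 25.769 ✓
  Q = 10.37 -> Y = 107.546 ✓
  Q = 12.806 -> Y = 163.981 ✓
All samples match this transformation.

(d) Q²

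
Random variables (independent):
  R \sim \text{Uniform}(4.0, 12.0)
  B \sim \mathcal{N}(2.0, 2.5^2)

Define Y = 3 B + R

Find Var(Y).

For independent RVs: Var(aX + bY) = a²Var(X) + b²Var(Y)
Var(R) = 5.3333333
Var(B) = 6.25
Var(Y) = 1²*5.3333333 + 3²*6.25
= 1*5.3333333 + 9*6.25 = 61.583333

61.583333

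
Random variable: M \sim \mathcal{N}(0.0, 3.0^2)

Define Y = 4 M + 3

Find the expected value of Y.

For Y = 4M + 3:
E[Y] = 4 * E[M] + 3
E[M] = 0.0 = 0
E[Y] = 4 * 0 + 3 = 3

3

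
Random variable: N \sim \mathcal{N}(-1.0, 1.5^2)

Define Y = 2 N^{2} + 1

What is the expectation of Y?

E[Y] = 2*E[N²] + 1
E[N] = -1
E[N²] = Var(N) + (E[N])² = 2.25 + 1 = 3.25
E[Y] = 2*3.25 + 1 = 7.5

7.5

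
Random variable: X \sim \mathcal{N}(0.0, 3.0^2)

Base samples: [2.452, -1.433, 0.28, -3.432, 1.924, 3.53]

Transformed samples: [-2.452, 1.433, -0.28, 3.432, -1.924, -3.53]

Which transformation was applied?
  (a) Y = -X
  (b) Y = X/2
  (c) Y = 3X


Checking option (a) Y = -X:
  X = 2.452 -> Y = -2.452 ✓
  X = -1.433 -> Y = 1.433 ✓
  X = 0.28 -> Y = -0.28 ✓
All samples match this transformation.

(a) -X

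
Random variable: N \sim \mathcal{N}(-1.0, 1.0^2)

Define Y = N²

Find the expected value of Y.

Using E[X²] = Var(X) + (E[X])²:
E[N] = -1
Var(N) = 1.0^2 = 1
E[N²] = 1 + (-1)² = 1 + 1 = 2

2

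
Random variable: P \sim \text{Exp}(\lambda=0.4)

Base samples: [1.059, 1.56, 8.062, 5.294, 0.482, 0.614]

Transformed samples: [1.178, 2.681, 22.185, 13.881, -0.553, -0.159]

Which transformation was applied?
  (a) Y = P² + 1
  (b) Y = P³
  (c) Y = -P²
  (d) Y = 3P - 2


Checking option (d) Y = 3P - 2:
  P = 1.059 -> Y = 1.178 ✓
  P = 1.56 -> Y = 2.681 ✓
  P = 8.062 -> Y = 22.185 ✓
All samples match this transformation.

(d) 3P - 2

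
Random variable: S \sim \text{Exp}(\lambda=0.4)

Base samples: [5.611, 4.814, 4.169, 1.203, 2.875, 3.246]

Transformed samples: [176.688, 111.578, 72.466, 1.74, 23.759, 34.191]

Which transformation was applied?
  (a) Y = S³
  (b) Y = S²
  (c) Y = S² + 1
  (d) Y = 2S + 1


Checking option (a) Y = S³:
  S = 5.611 -> Y = 176.688 ✓
  S = 4.814 -> Y = 111.578 ✓
  S = 4.169 -> Y = 72.466 ✓
All samples match this transformation.

(a) S³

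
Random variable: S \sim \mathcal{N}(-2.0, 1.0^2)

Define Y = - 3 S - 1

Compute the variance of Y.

For Y = aS + b: Var(Y) = a² * Var(S)
Var(S) = 1.0^2 = 1
Var(Y) = (-3)² * 1 = 9 * 1 = 9

9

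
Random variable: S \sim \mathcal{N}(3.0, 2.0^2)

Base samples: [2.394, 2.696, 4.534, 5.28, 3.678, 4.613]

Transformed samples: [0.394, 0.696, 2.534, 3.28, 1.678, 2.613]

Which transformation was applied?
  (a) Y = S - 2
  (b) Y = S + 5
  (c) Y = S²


Checking option (a) Y = S - 2:
  S = 2.394 -> Y = 0.394 ✓
  S = 2.696 -> Y = 0.696 ✓
  S = 4.534 -> Y = 2.534 ✓
All samples match this transformation.

(a) S - 2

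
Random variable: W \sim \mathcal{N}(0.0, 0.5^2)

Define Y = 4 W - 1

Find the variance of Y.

For Y = aW + b: Var(Y) = a² * Var(W)
Var(W) = 0.5^2 = 0.25
Var(Y) = 4² * 0.25 = 16 * 0.25 = 4

4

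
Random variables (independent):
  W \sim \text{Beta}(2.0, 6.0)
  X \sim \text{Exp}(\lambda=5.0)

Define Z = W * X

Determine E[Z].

For independent RVs: E[XY] = E[X]*E[Y]
E[W] = 0.25
E[X] = 0.2
E[Z] = 0.25 * 0.2 = 0.05

0.05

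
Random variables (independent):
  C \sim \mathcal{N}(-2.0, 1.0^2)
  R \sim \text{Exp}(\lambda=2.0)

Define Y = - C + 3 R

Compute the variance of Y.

For independent RVs: Var(aX + bY) = a²Var(X) + b²Var(Y)
Var(C) = 1
Var(R) = 0.25
Var(Y) = (-1)²*1 + 3²*0.25
= 1*1 + 9*0.25 = 3.25

3.25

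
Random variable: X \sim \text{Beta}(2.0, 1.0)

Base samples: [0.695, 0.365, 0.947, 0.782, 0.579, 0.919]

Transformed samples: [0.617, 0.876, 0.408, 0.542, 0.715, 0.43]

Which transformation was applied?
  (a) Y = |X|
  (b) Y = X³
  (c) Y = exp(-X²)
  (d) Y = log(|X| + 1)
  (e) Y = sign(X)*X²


Checking option (c) Y = exp(-X²):
  X = 0.695 -> Y = 0.617 ✓
  X = 0.365 -> Y = 0.876 ✓
  X = 0.947 -> Y = 0.408 ✓
All samples match this transformation.

(c) exp(-X²)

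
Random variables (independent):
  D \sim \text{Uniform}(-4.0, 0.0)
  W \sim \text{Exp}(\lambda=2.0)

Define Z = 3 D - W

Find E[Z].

E[Z] = 3*E[D] - 1*E[W]
E[D] = -2
E[W] = 0.5
E[Z] = 3*(-2) - 1*0.5 = -6.5

-6.5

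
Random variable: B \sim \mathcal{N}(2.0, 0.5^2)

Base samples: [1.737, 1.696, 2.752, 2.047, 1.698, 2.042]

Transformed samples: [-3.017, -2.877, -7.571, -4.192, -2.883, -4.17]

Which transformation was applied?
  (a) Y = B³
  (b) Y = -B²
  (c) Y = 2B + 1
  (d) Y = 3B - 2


Checking option (b) Y = -B²:
  B = 1.737 -> Y = -3.017 ✓
  B = 1.696 -> Y = -2.877 ✓
  B = 2.752 -> Y = -7.571 ✓
All samples match this transformation.

(b) -B²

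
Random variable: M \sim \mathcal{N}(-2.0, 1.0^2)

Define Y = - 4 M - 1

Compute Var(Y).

For Y = aM + b: Var(Y) = a² * Var(M)
Var(M) = 1.0^2 = 1
Var(Y) = (-4)² * 1 = 16 * 1 = 16

16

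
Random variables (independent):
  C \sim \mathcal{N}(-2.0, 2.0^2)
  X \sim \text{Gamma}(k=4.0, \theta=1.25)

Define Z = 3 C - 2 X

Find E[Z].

E[Z] = 3*E[C] - 2*E[X]
E[C] = -2
E[X] = 5
E[Z] = 3*(-2) - 2*5 = -16

-16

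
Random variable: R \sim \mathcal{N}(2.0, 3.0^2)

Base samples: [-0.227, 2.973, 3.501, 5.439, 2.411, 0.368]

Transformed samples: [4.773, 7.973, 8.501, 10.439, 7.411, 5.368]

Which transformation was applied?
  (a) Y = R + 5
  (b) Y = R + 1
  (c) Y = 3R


Checking option (a) Y = R + 5:
  R = -0.227 -> Y = 4.773 ✓
  R = 2.973 -> Y = 7.973 ✓
  R = 3.501 -> Y = 8.501 ✓
All samples match this transformation.

(a) R + 5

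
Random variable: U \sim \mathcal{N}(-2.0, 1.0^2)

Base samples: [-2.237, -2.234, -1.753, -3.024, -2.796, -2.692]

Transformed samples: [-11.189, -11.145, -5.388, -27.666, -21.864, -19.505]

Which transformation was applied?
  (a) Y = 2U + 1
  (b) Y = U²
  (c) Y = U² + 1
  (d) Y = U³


Checking option (d) Y = U³:
  U = -2.237 -> Y = -11.189 ✓
  U = -2.234 -> Y = -11.145 ✓
  U = -1.753 -> Y = -5.388 ✓
All samples match this transformation.

(d) U³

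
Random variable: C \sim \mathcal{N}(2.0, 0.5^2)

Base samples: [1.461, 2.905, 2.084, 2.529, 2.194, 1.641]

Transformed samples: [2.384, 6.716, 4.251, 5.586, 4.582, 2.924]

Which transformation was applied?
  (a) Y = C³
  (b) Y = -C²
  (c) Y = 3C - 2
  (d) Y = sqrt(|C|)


Checking option (c) Y = 3C - 2:
  C = 1.461 -> Y = 2.384 ✓
  C = 2.905 -> Y = 6.716 ✓
  C = 2.084 -> Y = 4.251 ✓
All samples match this transformation.

(c) 3C - 2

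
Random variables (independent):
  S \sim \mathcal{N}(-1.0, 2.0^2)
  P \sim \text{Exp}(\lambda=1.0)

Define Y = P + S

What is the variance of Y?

For independent RVs: Var(aX + bY) = a²Var(X) + b²Var(Y)
Var(S) = 4
Var(P) = 1
Var(Y) = 1²*4 + 1²*1
= 1*4 + 1*1 = 5

5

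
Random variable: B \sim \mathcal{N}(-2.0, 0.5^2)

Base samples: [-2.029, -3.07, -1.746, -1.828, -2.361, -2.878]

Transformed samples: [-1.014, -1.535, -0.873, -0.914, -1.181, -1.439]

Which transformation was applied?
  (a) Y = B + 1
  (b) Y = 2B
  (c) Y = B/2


Checking option (c) Y = B/2:
  B = -2.029 -> Y = -1.014 ✓
  B = -3.07 -> Y = -1.535 ✓
  B = -1.746 -> Y = -0.873 ✓
All samples match this transformation.

(c) B/2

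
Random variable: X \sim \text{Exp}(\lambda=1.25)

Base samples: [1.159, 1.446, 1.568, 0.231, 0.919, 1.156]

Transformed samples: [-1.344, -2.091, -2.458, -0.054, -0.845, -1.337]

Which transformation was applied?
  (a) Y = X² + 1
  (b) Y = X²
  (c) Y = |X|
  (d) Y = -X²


Checking option (d) Y = -X²:
  X = 1.159 -> Y = -1.344 ✓
  X = 1.446 -> Y = -2.091 ✓
  X = 1.568 -> Y = -2.458 ✓
All samples match this transformation.

(d) -X²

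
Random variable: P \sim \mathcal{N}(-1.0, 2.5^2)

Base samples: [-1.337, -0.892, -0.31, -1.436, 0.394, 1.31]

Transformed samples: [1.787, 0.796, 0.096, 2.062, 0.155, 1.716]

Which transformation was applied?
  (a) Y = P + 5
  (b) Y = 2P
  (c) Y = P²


Checking option (c) Y = P²:
  P = -1.337 -> Y = 1.787 ✓
  P = -0.892 -> Y = 0.796 ✓
  P = -0.31 -> Y = 0.096 ✓
All samples match this transformation.

(c) P²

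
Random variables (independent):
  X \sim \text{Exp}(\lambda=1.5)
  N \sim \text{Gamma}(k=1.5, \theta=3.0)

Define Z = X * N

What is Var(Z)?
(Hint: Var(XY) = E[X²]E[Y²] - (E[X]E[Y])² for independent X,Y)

Var(XY) = E[X²]E[Y²] - (E[X]E[Y])²
E[X] = 0.66666667, Var(X) = 0.44444444
E[N] = 4.5, Var(N) = 13.5
E[X²] = 0.44444444 + 0.66666667² = 0.88888889
E[N²] = 13.5 + 4.5² = 33.75
Var(Z) = 0.88888889*33.75 - (0.66666667*4.5)²
= 30 - 9 = 21

21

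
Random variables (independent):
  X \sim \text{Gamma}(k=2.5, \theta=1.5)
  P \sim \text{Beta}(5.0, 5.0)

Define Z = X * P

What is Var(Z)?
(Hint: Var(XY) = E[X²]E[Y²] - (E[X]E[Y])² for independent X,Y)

Var(XY) = E[X²]E[Y²] - (E[X]E[Y])²
E[X] = 3.75, Var(X) = 5.625
E[P] = 0.5, Var(P) = 0.022727273
E[X²] = 5.625 + 3.75² = 19.6875
E[P²] = 0.022727273 + 0.5² = 0.27272727
Var(Z) = 19.6875*0.27272727 - (3.75*0.5)²
= 5.3693182 - 3.515625 = 1.8536932

1.8536932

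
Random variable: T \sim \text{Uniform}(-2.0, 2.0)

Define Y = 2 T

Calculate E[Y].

For Y = 2T:
E[Y] = 2 * E[T]
E[T] = (-2 + 2)/2 = 0
E[Y] = 2 * 0 = 0

0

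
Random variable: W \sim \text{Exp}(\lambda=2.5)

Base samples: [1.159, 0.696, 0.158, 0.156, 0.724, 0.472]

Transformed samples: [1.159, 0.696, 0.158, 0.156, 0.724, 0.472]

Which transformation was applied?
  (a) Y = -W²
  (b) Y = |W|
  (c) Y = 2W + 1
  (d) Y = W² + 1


Checking option (b) Y = |W|:
  W = 1.159 -> Y = 1.159 ✓
  W = 0.696 -> Y = 0.696 ✓
  W = 0.158 -> Y = 0.158 ✓
All samples match this transformation.

(b) |W|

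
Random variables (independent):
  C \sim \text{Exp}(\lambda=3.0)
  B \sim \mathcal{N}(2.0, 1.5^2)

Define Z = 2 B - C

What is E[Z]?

E[Z] = -1*E[C] + 2*E[B]
E[C] = 0.33333333
E[B] = 2
E[Z] = -1*0.33333333 + 2*2 = 3.6666667

3.6666667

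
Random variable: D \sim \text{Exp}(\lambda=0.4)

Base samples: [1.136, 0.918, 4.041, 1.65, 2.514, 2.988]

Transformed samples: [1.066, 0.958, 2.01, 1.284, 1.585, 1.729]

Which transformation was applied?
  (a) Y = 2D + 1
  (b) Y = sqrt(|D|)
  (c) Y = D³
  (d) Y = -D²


Checking option (b) Y = sqrt(|D|):
  D = 1.136 -> Y = 1.066 ✓
  D = 0.918 -> Y = 0.958 ✓
  D = 4.041 -> Y = 2.01 ✓
All samples match this transformation.

(b) sqrt(|D|)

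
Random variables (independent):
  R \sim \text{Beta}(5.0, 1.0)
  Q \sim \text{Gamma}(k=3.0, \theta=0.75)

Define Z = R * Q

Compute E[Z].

For independent RVs: E[XY] = E[X]*E[Y]
E[R] = 0.83333333
E[Q] = 2.25
E[Z] = 0.83333333 * 2.25 = 1.875

1.875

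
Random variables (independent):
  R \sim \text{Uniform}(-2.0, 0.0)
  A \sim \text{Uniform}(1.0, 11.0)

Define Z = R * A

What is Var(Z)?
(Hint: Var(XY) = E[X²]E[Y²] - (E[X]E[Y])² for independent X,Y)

Var(XY) = E[X²]E[Y²] - (E[X]E[Y])²
E[R] = -1, Var(R) = 0.33333333
E[A] = 6, Var(A) = 8.3333333
E[R²] = 0.33333333 + (-1)² = 1.3333333
E[A²] = 8.3333333 + 6² = 44.333333
Var(Z) = 1.3333333*44.333333 - (-1*6)²
= 59.111111 - 36 = 23.111111

23.111111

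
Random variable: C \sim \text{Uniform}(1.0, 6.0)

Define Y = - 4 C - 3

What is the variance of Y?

For Y = aC + b: Var(Y) = a² * Var(C)
Var(C) = (6 - 1)^2/12 = 2.0833333
Var(Y) = (-4)² * 2.0833333 = 16 * 2.0833333 = 33.333333

33.333333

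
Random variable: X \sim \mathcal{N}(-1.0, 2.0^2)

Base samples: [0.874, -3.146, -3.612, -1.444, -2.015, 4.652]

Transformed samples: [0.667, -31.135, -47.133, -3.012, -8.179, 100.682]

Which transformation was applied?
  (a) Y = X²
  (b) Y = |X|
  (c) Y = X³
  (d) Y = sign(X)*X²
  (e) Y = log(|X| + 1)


Checking option (c) Y = X³:
  X = 0.874 -> Y = 0.667 ✓
  X = -3.146 -> Y = -31.135 ✓
  X = -3.612 -> Y = -47.133 ✓
All samples match this transformation.

(c) X³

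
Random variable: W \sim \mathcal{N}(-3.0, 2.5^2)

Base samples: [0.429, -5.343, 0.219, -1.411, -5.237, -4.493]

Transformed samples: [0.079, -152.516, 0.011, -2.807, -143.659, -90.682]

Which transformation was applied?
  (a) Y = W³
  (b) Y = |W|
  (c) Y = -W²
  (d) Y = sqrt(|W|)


Checking option (a) Y = W³:
  W = 0.429 -> Y = 0.079 ✓
  W = -5.343 -> Y = -152.516 ✓
  W = 0.219 -> Y = 0.011 ✓
All samples match this transformation.

(a) W³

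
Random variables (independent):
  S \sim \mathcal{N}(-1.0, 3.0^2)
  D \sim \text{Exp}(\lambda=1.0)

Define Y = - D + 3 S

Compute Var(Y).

For independent RVs: Var(aX + bY) = a²Var(X) + b²Var(Y)
Var(S) = 9
Var(D) = 1
Var(Y) = 3²*9 + (-1)²*1
= 9*9 + 1*1 = 82

82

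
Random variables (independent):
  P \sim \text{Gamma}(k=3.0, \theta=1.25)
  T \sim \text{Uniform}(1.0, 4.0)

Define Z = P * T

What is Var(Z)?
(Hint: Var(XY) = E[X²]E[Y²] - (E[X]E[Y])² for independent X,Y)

Var(XY) = E[X²]E[Y²] - (E[X]E[Y])²
E[P] = 3.75, Var(P) = 4.6875
E[T] = 2.5, Var(T) = 0.75
E[P²] = 4.6875 + 3.75² = 18.75
E[T²] = 0.75 + 2.5² = 7
Var(Z) = 18.75*7 - (3.75*2.5)²
= 131.25 - 87.890625 = 43.359375

43.359375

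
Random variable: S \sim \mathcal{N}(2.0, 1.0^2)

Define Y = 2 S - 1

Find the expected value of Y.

For Y = 2S - 1:
E[Y] = 2 * E[S] - 1
E[S] = 2.0 = 2
E[Y] = 2 * 2 - 1 = 3

3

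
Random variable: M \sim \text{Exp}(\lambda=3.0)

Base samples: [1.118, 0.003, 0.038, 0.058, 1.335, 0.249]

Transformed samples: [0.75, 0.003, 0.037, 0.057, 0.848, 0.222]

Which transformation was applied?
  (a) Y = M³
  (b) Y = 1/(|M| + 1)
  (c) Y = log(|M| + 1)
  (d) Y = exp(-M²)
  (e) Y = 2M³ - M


Checking option (c) Y = log(|M| + 1):
  M = 1.118 -> Y = 0.75 ✓
  M = 0.003 -> Y = 0.003 ✓
  M = 0.038 -> Y = 0.037 ✓
All samples match this transformation.

(c) log(|M| + 1)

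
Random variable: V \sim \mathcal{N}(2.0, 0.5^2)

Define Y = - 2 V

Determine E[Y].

For Y = -2V:
E[Y] = -2 * E[V]
E[V] = 2.0 = 2
E[Y] = -2 * 2 = -4

-4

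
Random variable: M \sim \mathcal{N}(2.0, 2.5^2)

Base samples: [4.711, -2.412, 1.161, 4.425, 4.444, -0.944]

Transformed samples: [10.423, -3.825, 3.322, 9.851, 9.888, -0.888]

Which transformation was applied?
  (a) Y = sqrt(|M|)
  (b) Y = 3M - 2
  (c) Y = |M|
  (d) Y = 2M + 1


Checking option (d) Y = 2M + 1:
  M = 4.711 -> Y = 10.423 ✓
  M = -2.412 -> Y = -3.825 ✓
  M = 1.161 -> Y = 3.322 ✓
All samples match this transformation.

(d) 2M + 1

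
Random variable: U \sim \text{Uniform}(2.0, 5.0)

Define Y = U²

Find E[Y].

Using E[X²] = Var(X) + (E[X])²:
E[U] = 3.5
Var(U) = (5 - 2)^2/12 = 0.75
E[U²] = 0.75 + 3.5² = 0.75 + 12.25 = 13

13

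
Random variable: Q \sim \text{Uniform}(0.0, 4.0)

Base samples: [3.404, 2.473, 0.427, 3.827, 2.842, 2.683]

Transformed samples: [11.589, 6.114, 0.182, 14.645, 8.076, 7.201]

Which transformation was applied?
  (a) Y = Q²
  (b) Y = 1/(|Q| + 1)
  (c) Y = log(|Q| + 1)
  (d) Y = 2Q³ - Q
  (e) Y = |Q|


Checking option (a) Y = Q²:
  Q = 3.404 -> Y = 11.589 ✓
  Q = 2.473 -> Y = 6.114 ✓
  Q = 0.427 -> Y = 0.182 ✓
All samples match this transformation.

(a) Q²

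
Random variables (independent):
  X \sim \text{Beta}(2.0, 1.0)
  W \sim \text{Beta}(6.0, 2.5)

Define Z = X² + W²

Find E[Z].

E[Z] = E[X²] + E[W²]
E[X²] = Var(X) + E[X]² = 0.055555556 + 0.44444444 = 0.5
E[W²] = Var(W) + E[W]² = 0.021853943 + 0.4982699 = 0.52012384
E[Z] = 0.5 + 0.52012384 = 1.0201238

1.0201238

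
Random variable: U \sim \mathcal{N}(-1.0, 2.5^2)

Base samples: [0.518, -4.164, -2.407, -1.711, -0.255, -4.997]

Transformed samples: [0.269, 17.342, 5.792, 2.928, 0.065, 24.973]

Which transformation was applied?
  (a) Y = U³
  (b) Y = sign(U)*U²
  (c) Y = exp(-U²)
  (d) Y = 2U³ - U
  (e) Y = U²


Checking option (e) Y = U²:
  U = 0.518 -> Y = 0.269 ✓
  U = -4.164 -> Y = 17.342 ✓
  U = -2.407 -> Y = 5.792 ✓
All samples match this transformation.

(e) U²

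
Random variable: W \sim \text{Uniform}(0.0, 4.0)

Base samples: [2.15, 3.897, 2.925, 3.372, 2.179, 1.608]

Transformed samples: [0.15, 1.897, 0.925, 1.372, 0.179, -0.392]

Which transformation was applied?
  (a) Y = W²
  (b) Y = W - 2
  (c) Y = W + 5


Checking option (b) Y = W - 2:
  W = 2.15 -> Y = 0.15 ✓
  W = 3.897 -> Y = 1.897 ✓
  W = 2.925 -> Y = 0.925 ✓
All samples match this transformation.

(b) W - 2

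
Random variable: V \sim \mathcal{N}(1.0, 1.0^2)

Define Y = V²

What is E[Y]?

Using E[X²] = Var(X) + (E[X])²:
E[V] = 1
Var(V) = 1.0^2 = 1
E[V²] = 1 + 1² = 1 + 1 = 2

2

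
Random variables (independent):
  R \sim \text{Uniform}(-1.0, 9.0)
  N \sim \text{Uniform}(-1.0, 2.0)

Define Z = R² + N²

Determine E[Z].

E[Z] = E[R²] + E[N²]
E[R²] = Var(R) + E[R]² = 8.3333333 + 16 = 24.333333
E[N²] = Var(N) + E[N]² = 0.75 + 0.25 = 1
E[Z] = 24.333333 + 1 = 25.333333

25.333333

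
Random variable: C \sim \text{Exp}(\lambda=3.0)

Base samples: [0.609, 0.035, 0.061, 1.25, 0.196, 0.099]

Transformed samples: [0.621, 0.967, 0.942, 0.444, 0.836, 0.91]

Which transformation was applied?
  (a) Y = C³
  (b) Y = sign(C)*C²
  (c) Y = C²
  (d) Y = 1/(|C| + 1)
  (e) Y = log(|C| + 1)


Checking option (d) Y = 1/(|C| + 1):
  C = 0.609 -> Y = 0.621 ✓
  C = 0.035 -> Y = 0.967 ✓
  C = 0.061 -> Y = 0.942 ✓
All samples match this transformation.

(d) 1/(|C| + 1)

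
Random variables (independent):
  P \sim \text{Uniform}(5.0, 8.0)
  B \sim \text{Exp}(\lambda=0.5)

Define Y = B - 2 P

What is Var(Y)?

For independent RVs: Var(aX + bY) = a²Var(X) + b²Var(Y)
Var(P) = 0.75
Var(B) = 4
Var(Y) = (-2)²*0.75 + 1²*4
= 4*0.75 + 1*4 = 7

7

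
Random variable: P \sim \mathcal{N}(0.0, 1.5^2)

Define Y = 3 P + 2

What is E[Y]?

For Y = 3P + 2:
E[Y] = 3 * E[P] + 2
E[P] = 0.0 = 0
E[Y] = 3 * 0 + 2 = 2

2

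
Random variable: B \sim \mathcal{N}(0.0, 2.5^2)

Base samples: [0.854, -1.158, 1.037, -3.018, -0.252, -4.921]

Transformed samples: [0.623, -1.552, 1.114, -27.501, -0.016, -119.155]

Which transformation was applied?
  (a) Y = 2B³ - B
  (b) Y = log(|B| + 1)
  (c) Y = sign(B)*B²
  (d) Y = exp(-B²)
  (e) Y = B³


Checking option (e) Y = B³:
  B = 0.854 -> Y = 0.623 ✓
  B = -1.158 -> Y = -1.552 ✓
  B = 1.037 -> Y = 1.114 ✓
All samples match this transformation.

(e) B³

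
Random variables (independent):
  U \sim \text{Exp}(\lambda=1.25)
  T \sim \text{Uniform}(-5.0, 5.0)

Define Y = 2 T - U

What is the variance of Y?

For independent RVs: Var(aX + bY) = a²Var(X) + b²Var(Y)
Var(U) = 0.64
Var(T) = 8.3333333
Var(Y) = (-1)²*0.64 + 2²*8.3333333
= 1*0.64 + 4*8.3333333 = 33.973333

33.973333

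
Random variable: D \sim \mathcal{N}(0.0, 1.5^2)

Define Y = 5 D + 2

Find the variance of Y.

For Y = aD + b: Var(Y) = a² * Var(D)
Var(D) = 1.5^2 = 2.25
Var(Y) = 5² * 2.25 = 25 * 2.25 = 56.25

56.25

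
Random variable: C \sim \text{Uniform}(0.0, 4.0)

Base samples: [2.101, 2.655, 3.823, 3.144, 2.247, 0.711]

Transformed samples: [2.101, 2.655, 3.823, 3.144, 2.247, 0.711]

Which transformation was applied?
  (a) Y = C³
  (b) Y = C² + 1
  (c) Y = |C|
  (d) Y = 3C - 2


Checking option (c) Y = |C|:
  C = 2.101 -> Y = 2.101 ✓
  C = 2.655 -> Y = 2.655 ✓
  C = 3.823 -> Y = 3.823 ✓
All samples match this transformation.

(c) |C|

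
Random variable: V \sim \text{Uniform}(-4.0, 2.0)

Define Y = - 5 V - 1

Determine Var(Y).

For Y = aV + b: Var(Y) = a² * Var(V)
Var(V) = (2 + 4)^2/12 = 3
Var(Y) = (-5)² * 3 = 25 * 3 = 75

75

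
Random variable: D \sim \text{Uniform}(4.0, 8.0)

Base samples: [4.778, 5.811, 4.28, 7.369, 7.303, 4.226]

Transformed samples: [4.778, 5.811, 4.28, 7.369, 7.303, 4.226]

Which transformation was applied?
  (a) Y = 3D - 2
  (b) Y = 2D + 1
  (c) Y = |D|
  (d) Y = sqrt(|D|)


Checking option (c) Y = |D|:
  D = 4.778 -> Y = 4.778 ✓
  D = 5.811 -> Y = 5.811 ✓
  D = 4.28 -> Y = 4.28 ✓
All samples match this transformation.

(c) |D|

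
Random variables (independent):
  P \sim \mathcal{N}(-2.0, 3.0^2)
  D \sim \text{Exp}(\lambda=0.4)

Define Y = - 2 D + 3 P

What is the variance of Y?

For independent RVs: Var(aX + bY) = a²Var(X) + b²Var(Y)
Var(P) = 9
Var(D) = 6.25
Var(Y) = 3²*9 + (-2)²*6.25
= 9*9 + 4*6.25 = 106

106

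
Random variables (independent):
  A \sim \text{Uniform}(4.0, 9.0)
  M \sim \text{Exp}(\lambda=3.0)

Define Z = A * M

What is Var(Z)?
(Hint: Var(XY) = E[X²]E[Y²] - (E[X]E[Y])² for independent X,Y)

Var(XY) = E[X²]E[Y²] - (E[X]E[Y])²
E[A] = 6.5, Var(A) = 2.0833333
E[M] = 0.33333333, Var(M) = 0.11111111
E[A²] = 2.0833333 + 6.5² = 44.333333
E[M²] = 0.11111111 + 0.33333333² = 0.22222222
Var(Z) = 44.333333*0.22222222 - (6.5*0.33333333)²
= 9.8518519 - 4.6944444 = 5.1574074

5.1574074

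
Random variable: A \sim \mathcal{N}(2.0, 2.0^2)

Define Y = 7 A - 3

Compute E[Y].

For Y = 7A - 3:
E[Y] = 7 * E[A] - 3
E[A] = 2.0 = 2
E[Y] = 7 * 2 - 3 = 11

11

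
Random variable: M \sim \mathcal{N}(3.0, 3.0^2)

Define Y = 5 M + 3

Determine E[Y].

For Y = 5M + 3:
E[Y] = 5 * E[M] + 3
E[M] = 3.0 = 3
E[Y] = 5 * 3 + 3 = 18

18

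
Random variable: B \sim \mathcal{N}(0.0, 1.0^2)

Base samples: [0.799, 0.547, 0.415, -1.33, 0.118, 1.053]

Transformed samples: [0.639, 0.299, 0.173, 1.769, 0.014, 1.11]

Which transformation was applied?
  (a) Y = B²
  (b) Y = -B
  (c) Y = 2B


Checking option (a) Y = B²:
  B = 0.799 -> Y = 0.639 ✓
  B = 0.547 -> Y = 0.299 ✓
  B = 0.415 -> Y = 0.173 ✓
All samples match this transformation.

(a) B²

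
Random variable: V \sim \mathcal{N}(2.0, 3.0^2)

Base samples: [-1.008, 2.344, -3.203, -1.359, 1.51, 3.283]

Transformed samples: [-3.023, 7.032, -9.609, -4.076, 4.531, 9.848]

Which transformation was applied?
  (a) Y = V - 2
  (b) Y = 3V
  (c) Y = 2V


Checking option (b) Y = 3V:
  V = -1.008 -> Y = -3.023 ✓
  V = 2.344 -> Y = 7.032 ✓
  V = -3.203 -> Y = -9.609 ✓
All samples match this transformation.

(b) 3V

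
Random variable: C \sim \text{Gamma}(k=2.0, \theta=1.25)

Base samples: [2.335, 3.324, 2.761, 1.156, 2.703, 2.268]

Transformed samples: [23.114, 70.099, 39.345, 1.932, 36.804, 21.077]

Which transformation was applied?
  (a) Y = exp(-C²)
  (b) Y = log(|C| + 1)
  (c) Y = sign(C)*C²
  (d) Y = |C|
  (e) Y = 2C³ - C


Checking option (e) Y = 2C³ - C:
  C = 2.335 -> Y = 23.114 ✓
  C = 3.324 -> Y = 70.099 ✓
  C = 2.761 -> Y = 39.345 ✓
All samples match this transformation.

(e) 2C³ - C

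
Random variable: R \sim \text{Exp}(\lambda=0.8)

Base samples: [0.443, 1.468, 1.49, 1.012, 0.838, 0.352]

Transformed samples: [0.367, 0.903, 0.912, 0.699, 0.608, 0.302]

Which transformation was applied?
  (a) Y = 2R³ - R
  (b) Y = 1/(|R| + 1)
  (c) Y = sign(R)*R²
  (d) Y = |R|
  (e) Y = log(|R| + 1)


Checking option (e) Y = log(|R| + 1):
  R = 0.443 -> Y = 0.367 ✓
  R = 1.468 -> Y = 0.903 ✓
  R = 1.49 -> Y = 0.912 ✓
All samples match this transformation.

(e) log(|R| + 1)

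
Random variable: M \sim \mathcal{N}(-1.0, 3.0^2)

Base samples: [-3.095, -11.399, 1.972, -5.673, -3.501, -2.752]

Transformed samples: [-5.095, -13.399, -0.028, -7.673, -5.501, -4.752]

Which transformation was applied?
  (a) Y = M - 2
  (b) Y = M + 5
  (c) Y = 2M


Checking option (a) Y = M - 2:
  M = -3.095 -> Y = -5.095 ✓
  M = -11.399 -> Y = -13.399 ✓
  M = 1.972 -> Y = -0.028 ✓
All samples match this transformation.

(a) M - 2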